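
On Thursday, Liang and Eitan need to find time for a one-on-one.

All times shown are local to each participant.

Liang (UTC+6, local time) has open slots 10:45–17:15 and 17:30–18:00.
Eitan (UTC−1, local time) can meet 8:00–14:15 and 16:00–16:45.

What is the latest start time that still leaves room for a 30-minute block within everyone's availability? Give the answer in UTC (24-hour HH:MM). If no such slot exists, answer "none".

11:30

Liang → UTC: 04:45–11:15, 11:30–12:00.
Eitan → UTC: 09:00–15:15, 17:00–17:45.
Liang ∩ Eitan: 09:00–11:15, 11:30–12:00.
Windows ≥ 30 min: 09:00–11:15, 11:30–12:00.
Latest start in the last window 11:30–12:00 is 12:00 − 30 min = 11:30.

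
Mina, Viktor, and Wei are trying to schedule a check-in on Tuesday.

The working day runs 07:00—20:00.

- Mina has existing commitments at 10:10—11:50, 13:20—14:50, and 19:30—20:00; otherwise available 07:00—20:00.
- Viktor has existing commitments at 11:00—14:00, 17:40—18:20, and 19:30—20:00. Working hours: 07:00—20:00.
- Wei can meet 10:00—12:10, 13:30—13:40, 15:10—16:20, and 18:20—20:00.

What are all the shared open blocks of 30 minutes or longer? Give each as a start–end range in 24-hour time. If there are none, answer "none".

15:10–16:20, 18:20–19:30

Mina free within 07:00–20:00: 07:00–10:10, 11:50–13:20, 14:50–19:30.
Viktor free within 07:00–20:00: 07:00–11:00, 14:00–17:40, 18:20–19:30.
Mina ∩ Viktor: 07:00–10:10, 14:50–17:40, 18:20–19:30.
Mina ∩ Viktor ∩ Wei: 10:00–10:10, 15:10–16:20, 18:20–19:30.
Windows ≥ 30 min: 15:10–16:20, 18:20–19:30.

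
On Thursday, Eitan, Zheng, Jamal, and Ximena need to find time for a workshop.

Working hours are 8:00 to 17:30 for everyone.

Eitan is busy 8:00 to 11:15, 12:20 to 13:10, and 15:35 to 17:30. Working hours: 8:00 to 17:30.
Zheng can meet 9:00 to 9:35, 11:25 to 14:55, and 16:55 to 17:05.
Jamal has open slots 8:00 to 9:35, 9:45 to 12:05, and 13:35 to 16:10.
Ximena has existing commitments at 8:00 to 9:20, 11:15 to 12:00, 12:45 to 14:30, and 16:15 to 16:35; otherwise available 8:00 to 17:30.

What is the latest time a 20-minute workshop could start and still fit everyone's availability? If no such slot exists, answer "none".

14:35

Eitan free within 08:00–17:30: 11:15–12:20, 13:10–15:35.
Ximena free within 08:00–17:30: 09:20–11:15, 12:00–12:45, 14:30–16:15, 16:35–17:30.
Eitan ∩ Zheng: 11:25–12:20, 13:10–14:55.
Eitan ∩ Zheng ∩ Jamal: 11:25–12:05, 13:35–14:55.
Eitan ∩ Zheng ∩ Jamal ∩ Ximena: 12:00–12:05, 14:30–14:55.
Windows ≥ 20 min: 14:30–14:55.
Latest start in the last window 14:30–14:55 is 14:55 − 20 min = 14:35.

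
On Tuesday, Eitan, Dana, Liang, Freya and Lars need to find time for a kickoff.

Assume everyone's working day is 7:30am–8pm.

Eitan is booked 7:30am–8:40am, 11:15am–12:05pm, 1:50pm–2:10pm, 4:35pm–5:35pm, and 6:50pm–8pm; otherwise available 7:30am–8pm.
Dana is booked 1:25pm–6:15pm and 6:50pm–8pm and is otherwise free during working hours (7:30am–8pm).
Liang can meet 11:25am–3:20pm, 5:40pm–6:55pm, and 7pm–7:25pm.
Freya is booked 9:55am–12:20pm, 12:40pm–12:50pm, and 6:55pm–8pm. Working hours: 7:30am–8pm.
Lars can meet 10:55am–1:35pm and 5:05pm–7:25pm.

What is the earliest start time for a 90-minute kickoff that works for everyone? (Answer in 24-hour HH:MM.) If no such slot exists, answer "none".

none

Eitan free within 07:30–20:00: 08:40–11:15, 12:05–13:50, 14:10–16:35, 17:35–18:50.
Dana free within 07:30–20:00: 07:30–13:25, 18:15–18:50.
Freya free within 07:30–20:00: 07:30–09:55, 12:20–12:40, 12:50–18:55.
Eitan ∩ Dana: 08:40–11:15, 12:05–13:25, 18:15–18:50.
Eitan ∩ Dana ∩ Liang: 12:05–13:25, 18:15–18:50.
Eitan ∩ Dana ∩ Liang ∩ Freya: 12:20–12:40, 12:50–13:25, 18:15–18:50.
Eitan ∩ Dana ∩ Liang ∩ Freya ∩ Lars: 12:20–12:40, 12:50–13:25, 18:15–18:50.
Windows ≥ 90 min: (none).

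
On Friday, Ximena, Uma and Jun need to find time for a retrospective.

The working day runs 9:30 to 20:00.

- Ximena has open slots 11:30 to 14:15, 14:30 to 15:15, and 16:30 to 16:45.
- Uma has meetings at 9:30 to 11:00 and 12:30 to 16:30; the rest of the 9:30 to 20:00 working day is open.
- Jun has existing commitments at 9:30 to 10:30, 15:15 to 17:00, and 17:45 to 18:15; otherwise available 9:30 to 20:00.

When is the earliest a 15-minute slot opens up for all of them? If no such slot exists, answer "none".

Uma free within 09:30–20:00: 11:00–12:30, 16:30–20:00.
Jun free within 09:30–20:00: 10:30–15:15, 17:00–17:45, 18:15–20:00.
Ximena ∩ Uma: 11:30–12:30, 16:30–16:45.
Ximena ∩ Uma ∩ Jun: 11:30–12:30.
Windows ≥ 15 min: 11:30–12:30.
Earliest such window starts at 11:30.

11:30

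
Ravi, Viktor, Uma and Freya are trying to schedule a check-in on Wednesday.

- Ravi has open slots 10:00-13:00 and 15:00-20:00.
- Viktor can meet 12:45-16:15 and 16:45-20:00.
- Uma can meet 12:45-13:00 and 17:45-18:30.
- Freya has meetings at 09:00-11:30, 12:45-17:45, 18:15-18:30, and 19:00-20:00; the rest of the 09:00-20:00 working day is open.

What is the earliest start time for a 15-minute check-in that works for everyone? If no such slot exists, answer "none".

Freya free within 09:00–20:00: 11:30–12:45, 17:45–18:15, 18:30–19:00.
Ravi ∩ Viktor: 12:45–13:00, 15:00–16:15, 16:45–20:00.
Ravi ∩ Viktor ∩ Uma: 12:45–13:00, 17:45–18:30.
Ravi ∩ Viktor ∩ Uma ∩ Freya: 17:45–18:15.
Windows ≥ 15 min: 17:45–18:15.
Earliest such window starts at 17:45.

17:45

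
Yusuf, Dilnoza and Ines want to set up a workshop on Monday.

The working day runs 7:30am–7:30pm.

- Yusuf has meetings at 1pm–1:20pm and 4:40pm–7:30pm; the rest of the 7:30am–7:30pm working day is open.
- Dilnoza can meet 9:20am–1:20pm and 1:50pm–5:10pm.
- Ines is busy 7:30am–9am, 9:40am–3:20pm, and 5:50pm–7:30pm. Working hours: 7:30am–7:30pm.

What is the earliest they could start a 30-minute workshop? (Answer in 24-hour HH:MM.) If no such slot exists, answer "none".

15:20

Yusuf free within 07:30–19:30: 07:30–13:00, 13:20–16:40.
Ines free within 07:30–19:30: 09:00–09:40, 15:20–17:50.
Yusuf ∩ Dilnoza: 09:20–13:00, 13:50–16:40.
Yusuf ∩ Dilnoza ∩ Ines: 09:20–09:40, 15:20–16:40.
Windows ≥ 30 min: 15:20–16:40.
Earliest such window starts at 15:20.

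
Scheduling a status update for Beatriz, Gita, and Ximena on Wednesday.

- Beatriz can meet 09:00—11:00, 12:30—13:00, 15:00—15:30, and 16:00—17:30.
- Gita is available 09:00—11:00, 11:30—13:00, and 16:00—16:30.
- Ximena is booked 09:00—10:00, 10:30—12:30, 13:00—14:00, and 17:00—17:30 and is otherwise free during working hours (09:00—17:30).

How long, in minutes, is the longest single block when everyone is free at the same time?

Ximena free within 09:00–17:30: 10:00–10:30, 12:30–13:00, 14:00–17:00.
Beatriz ∩ Gita: 09:00–11:00, 12:30–13:00, 16:00–16:30.
Beatriz ∩ Gita ∩ Ximena: 10:00–10:30, 12:30–13:00, 16:00–16:30.
Common window lengths: 30, 30, 30 min; longest is 30.

30 minutes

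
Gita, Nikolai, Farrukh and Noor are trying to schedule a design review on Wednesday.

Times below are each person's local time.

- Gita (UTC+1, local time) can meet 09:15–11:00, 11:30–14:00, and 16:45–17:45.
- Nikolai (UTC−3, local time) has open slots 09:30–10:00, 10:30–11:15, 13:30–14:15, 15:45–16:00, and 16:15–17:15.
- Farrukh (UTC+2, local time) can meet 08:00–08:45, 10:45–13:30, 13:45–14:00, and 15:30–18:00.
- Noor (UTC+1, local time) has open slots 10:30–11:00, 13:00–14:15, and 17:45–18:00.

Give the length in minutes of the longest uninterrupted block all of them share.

0 minutes

Gita → UTC: 08:15–10:00, 10:30–13:00, 15:45–16:45.
Nikolai → UTC: 12:30–13:00, 13:30–14:15, 16:30–17:15, 18:45–19:00, 19:15–20:15.
Farrukh → UTC: 06:00–06:45, 08:45–11:30, 11:45–12:00, 13:30–16:00.
Noor → UTC: 09:30–10:00, 12:00–13:15, 16:45–17:00.
Gita ∩ Nikolai: 12:30–13:00, 16:30–16:45.
Gita ∩ Nikolai ∩ Farrukh: (none).
Gita ∩ Nikolai ∩ Farrukh ∩ Noor: (none).
No common window.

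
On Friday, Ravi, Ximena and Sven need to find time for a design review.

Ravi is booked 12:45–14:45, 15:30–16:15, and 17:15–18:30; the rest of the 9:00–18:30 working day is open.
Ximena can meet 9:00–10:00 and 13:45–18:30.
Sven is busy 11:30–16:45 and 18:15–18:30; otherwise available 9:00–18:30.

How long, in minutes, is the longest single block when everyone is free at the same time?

Ravi free within 09:00–18:30: 09:00–12:45, 14:45–15:30, 16:15–17:15.
Sven free within 09:00–18:30: 09:00–11:30, 16:45–18:15.
Ravi ∩ Ximena: 09:00–10:00, 14:45–15:30, 16:15–17:15.
Ravi ∩ Ximena ∩ Sven: 09:00–10:00, 16:45–17:15.
Common window lengths: 60, 30 min; longest is 60.

60 minutes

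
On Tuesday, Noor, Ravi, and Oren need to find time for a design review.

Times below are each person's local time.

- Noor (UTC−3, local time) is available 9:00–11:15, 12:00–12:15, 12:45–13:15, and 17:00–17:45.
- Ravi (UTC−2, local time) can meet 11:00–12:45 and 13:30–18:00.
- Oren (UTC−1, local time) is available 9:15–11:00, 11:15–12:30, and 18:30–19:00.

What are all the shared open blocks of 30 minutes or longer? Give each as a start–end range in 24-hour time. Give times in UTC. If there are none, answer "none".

13:00–13:30

Noor → UTC: 12:00–14:15, 15:00–15:15, 15:45–16:15, 20:00–20:45.
Ravi → UTC: 13:00–14:45, 15:30–20:00.
Oren → UTC: 10:15–12:00, 12:15–13:30, 19:30–20:00.
Noor ∩ Ravi: 13:00–14:15, 15:45–16:15.
Noor ∩ Ravi ∩ Oren: 13:00–13:30.
Windows ≥ 30 min: 13:00–13:30.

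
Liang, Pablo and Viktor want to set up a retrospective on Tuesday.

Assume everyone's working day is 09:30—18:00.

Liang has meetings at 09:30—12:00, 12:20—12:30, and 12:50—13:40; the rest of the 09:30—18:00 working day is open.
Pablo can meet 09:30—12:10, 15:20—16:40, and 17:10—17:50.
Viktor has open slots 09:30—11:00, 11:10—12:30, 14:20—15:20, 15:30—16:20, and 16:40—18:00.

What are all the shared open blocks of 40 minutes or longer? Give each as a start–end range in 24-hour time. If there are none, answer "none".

Liang free within 09:30–18:00: 12:00–12:20, 12:30–12:50, 13:40–18:00.
Liang ∩ Pablo: 12:00–12:10, 15:20–16:40, 17:10–17:50.
Liang ∩ Pablo ∩ Viktor: 12:00–12:10, 15:30–16:20, 17:10–17:50.
Windows ≥ 40 min: 15:30–16:20, 17:10–17:50.

15:30–16:20, 17:10–17:50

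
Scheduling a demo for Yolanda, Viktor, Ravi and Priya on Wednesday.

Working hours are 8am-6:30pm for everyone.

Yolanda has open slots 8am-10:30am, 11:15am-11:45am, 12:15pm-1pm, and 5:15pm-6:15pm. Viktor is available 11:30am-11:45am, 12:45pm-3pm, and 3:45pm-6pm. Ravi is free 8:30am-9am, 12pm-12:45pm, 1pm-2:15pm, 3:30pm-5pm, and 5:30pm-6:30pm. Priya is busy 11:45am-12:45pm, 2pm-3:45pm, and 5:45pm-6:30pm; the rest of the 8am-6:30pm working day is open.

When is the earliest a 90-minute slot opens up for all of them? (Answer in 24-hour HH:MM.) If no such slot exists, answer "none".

Priya free within 08:00–18:30: 08:00–11:45, 12:45–14:00, 15:45–17:45.
Yolanda ∩ Viktor: 11:30–11:45, 12:45–13:00, 17:15–18:00.
Yolanda ∩ Viktor ∩ Ravi: 17:30–18:00.
Yolanda ∩ Viktor ∩ Ravi ∩ Priya: 17:30–17:45.
Windows ≥ 90 min: (none).

none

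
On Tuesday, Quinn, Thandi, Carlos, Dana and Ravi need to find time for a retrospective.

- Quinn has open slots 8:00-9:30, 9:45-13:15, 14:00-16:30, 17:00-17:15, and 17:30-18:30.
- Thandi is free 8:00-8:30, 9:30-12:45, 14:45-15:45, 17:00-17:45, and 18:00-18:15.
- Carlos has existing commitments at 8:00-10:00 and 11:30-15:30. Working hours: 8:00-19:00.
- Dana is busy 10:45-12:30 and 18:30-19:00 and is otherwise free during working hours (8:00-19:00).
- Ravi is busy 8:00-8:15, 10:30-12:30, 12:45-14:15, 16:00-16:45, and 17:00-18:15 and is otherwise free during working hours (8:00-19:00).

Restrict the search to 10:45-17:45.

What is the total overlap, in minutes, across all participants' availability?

Carlos free within 08:00–19:00: 10:00–11:30, 15:30–19:00.
Dana free within 08:00–19:00: 08:00–10:45, 12:30–18:30.
Ravi free within 08:00–19:00: 08:15–10:30, 12:30–12:45, 14:15–16:00, 16:45–17:00, 18:15–19:00.
Quinn ∩ Thandi: 08:00–08:30, 09:45–12:45, 14:45–15:45, 17:00–17:15, 17:30–17:45, 18:00–18:15.
Quinn ∩ Thandi ∩ Carlos: 10:00–11:30, 15:30–15:45, 17:00–17:15, 17:30–17:45, 18:00–18:15.
Quinn ∩ Thandi ∩ Carlos ∩ Dana: 10:00–10:45, 15:30–15:45, 17:00–17:15, 17:30–17:45, 18:00–18:15.
Quinn ∩ Thandi ∩ Carlos ∩ Dana ∩ Ravi: 10:00–10:30, 15:30–15:45.
Restricted to 10:45–17:45: 15:30–15:45.
Total common minutes: 15.

15 minutes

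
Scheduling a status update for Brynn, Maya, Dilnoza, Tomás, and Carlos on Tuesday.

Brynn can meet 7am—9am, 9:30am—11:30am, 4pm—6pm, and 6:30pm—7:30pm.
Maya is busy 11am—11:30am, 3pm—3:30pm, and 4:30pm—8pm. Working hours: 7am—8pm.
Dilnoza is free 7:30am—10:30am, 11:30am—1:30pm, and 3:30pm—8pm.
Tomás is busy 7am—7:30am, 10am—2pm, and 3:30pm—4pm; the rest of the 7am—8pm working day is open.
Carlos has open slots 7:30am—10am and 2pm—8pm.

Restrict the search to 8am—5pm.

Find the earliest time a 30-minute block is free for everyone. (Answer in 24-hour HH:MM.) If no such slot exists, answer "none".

Maya free within 07:00–20:00: 07:00–11:00, 11:30–15:00, 15:30–16:30.
Tomás free within 07:00–20:00: 07:30–10:00, 14:00–15:30, 16:00–20:00.
Brynn ∩ Maya: 07:00–09:00, 09:30–11:00, 16:00–16:30.
Brynn ∩ Maya ∩ Dilnoza: 07:30–09:00, 09:30–10:30, 16:00–16:30.
Brynn ∩ Maya ∩ Dilnoza ∩ Tomás: 07:30–09:00, 09:30–10:00, 16:00–16:30.
Brynn ∩ Maya ∩ Dilnoza ∩ Tomás ∩ Carlos: 07:30–09:00, 09:30–10:00, 16:00–16:30.
Restricted to 08:00–17:00: 08:00–09:00, 09:30–10:00, 16:00–16:30.
Windows ≥ 30 min: 08:00–09:00, 09:30–10:00, 16:00–16:30.
Earliest such window starts at 08:00.

08:00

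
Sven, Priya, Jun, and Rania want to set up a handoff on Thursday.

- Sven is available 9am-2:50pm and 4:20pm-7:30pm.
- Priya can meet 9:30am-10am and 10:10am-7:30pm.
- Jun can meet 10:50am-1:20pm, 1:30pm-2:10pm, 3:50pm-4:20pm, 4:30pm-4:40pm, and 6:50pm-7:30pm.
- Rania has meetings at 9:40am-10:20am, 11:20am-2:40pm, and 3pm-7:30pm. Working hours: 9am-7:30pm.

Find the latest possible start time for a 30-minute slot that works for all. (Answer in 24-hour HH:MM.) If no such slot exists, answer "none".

Rania free within 09:00–19:30: 09:00–09:40, 10:20–11:20, 14:40–15:00.
Sven ∩ Priya: 09:30–10:00, 10:10–14:50, 16:20–19:30.
Sven ∩ Priya ∩ Jun: 10:50–13:20, 13:30–14:10, 16:30–16:40, 18:50–19:30.
Sven ∩ Priya ∩ Jun ∩ Rania: 10:50–11:20.
Windows ≥ 30 min: 10:50–11:20.
Latest start in the last window 10:50–11:20 is 11:20 − 30 min = 10:50.

10:50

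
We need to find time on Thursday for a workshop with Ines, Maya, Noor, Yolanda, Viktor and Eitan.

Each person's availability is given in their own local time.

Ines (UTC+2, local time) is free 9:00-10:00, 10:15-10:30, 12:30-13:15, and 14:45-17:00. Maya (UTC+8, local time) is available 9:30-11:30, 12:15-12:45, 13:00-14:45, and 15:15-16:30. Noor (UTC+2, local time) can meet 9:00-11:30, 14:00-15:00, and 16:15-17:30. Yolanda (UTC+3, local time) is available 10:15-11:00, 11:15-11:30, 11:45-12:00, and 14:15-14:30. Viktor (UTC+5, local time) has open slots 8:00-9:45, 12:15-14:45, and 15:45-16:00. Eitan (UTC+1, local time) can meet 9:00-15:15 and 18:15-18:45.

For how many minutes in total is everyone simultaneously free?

Ines → UTC: 07:00–08:00, 08:15–08:30, 10:30–11:15, 12:45–15:00.
Maya → UTC: 01:30–03:30, 04:15–04:45, 05:00–06:45, 07:15–08:30.
Noor → UTC: 07:00–09:30, 12:00–13:00, 14:15–15:30.
Yolanda → UTC: 07:15–08:00, 08:15–08:30, 08:45–09:00, 11:15–11:30.
Viktor → UTC: 03:00–04:45, 07:15–09:45, 10:45–11:00.
Eitan → UTC: 08:00–14:15, 17:15–17:45.
Ines ∩ Maya: 07:15–08:00, 08:15–08:30.
Ines ∩ Maya ∩ Noor: 07:15–08:00, 08:15–08:30.
Ines ∩ Maya ∩ Noor ∩ Yolanda: 07:15–08:00, 08:15–08:30.
Ines ∩ Maya ∩ Noor ∩ Yolanda ∩ Viktor: 07:15–08:00, 08:15–08:30.
Ines ∩ Maya ∩ Noor ∩ Yolanda ∩ Viktor ∩ Eitan: 08:15–08:30.
Total common minutes: 15.

15 minutes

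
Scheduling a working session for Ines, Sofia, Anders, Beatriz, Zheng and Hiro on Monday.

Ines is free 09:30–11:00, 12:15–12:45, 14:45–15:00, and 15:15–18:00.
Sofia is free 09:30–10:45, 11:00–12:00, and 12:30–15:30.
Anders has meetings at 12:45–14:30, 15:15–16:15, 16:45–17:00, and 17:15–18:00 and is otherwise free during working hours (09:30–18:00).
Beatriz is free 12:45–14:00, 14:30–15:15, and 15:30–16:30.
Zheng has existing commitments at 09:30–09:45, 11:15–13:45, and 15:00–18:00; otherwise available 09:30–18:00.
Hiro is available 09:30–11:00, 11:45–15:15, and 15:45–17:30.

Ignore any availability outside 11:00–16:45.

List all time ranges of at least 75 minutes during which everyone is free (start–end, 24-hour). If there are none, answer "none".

none

Anders free within 09:30–18:00: 09:30–12:45, 14:30–15:15, 16:15–16:45, 17:00–17:15.
Zheng free within 09:30–18:00: 09:45–11:15, 13:45–15:00.
Ines ∩ Sofia: 09:30–10:45, 12:30–12:45, 14:45–15:00, 15:15–15:30.
Ines ∩ Sofia ∩ Anders: 09:30–10:45, 12:30–12:45, 14:45–15:00.
Ines ∩ Sofia ∩ Anders ∩ Beatriz: 14:45–15:00.
Ines ∩ Sofia ∩ Anders ∩ Beatriz ∩ Zheng: 14:45–15:00.
Ines ∩ Sofia ∩ Anders ∩ Beatriz ∩ Zheng ∩ Hiro: 14:45–15:00.
Restricted to 11:00–16:45: 14:45–15:00.
Windows ≥ 75 min: (none).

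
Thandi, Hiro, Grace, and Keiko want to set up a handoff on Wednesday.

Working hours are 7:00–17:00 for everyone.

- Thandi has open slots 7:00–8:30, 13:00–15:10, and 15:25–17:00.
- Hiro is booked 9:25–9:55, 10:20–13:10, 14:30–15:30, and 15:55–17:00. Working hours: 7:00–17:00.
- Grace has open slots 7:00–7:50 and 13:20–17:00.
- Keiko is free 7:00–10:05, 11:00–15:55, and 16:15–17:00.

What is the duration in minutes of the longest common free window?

Hiro free within 07:00–17:00: 07:00–09:25, 09:55–10:20, 13:10–14:30, 15:30–15:55.
Thandi ∩ Hiro: 07:00–08:30, 13:10–14:30, 15:30–15:55.
Thandi ∩ Hiro ∩ Grace: 07:00–07:50, 13:20–14:30, 15:30–15:55.
Thandi ∩ Hiro ∩ Grace ∩ Keiko: 07:00–07:50, 13:20–14:30, 15:30–15:55.
Common window lengths: 50, 70, 25 min; longest is 70.

70 minutes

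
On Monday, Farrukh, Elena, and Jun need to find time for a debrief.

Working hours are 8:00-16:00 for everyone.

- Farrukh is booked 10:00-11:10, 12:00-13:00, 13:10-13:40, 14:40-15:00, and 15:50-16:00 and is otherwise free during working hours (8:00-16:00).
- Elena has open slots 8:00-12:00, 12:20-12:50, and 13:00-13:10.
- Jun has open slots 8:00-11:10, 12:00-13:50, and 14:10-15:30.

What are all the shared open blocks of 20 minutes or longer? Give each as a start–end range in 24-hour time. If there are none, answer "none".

Farrukh free within 08:00–16:00: 08:00–10:00, 11:10–12:00, 13:00–13:10, 13:40–14:40, 15:00–15:50.
Farrukh ∩ Elena: 08:00–10:00, 11:10–12:00, 13:00–13:10.
Farrukh ∩ Elena ∩ Jun: 08:00–10:00, 13:00–13:10.
Windows ≥ 20 min: 08:00–10:00.

08:00–10:00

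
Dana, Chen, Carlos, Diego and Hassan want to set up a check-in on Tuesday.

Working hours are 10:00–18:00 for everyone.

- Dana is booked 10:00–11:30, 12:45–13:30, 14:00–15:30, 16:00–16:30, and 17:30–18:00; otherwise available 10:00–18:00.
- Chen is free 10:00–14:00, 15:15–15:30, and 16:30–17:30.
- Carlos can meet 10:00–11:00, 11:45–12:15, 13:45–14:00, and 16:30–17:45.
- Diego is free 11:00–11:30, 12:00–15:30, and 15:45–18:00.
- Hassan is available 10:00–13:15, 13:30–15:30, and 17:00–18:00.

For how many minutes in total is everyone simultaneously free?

Dana free within 10:00–18:00: 11:30–12:45, 13:30–14:00, 15:30–16:00, 16:30–17:30.
Dana ∩ Chen: 11:30–12:45, 13:30–14:00, 16:30–17:30.
Dana ∩ Chen ∩ Carlos: 11:45–12:15, 13:45–14:00, 16:30–17:30.
Dana ∩ Chen ∩ Carlos ∩ Diego: 12:00–12:15, 13:45–14:00, 16:30–17:30.
Dana ∩ Chen ∩ Carlos ∩ Diego ∩ Hassan: 12:00–12:15, 13:45–14:00, 17:00–17:30.
Total common minutes: 15 + 15 + 30 = 60.

60 minutes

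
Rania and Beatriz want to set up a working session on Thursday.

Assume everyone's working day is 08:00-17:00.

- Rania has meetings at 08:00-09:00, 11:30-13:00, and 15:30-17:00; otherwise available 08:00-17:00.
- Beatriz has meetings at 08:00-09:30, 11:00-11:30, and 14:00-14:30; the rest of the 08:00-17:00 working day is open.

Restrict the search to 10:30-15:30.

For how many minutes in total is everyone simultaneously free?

150 minutes

Rania free within 08:00–17:00: 09:00–11:30, 13:00–15:30.
Beatriz free within 08:00–17:00: 09:30–11:00, 11:30–14:00, 14:30–17:00.
Rania ∩ Beatriz: 09:30–11:00, 13:00–14:00, 14:30–15:30.
Restricted to 10:30–15:30: 10:30–11:00, 13:00–14:00, 14:30–15:30.
Total common minutes: 30 + 60 + 60 = 150.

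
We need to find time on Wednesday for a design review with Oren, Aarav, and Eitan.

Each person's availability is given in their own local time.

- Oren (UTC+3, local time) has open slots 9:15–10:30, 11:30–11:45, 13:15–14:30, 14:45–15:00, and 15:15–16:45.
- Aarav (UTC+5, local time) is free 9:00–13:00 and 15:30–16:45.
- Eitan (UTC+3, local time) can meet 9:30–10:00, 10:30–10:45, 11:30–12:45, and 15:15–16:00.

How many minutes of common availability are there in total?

30 minutes

Oren → UTC: 06:15–07:30, 08:30–08:45, 10:15–11:30, 11:45–12:00, 12:15–13:45.
Aarav → UTC: 04:00–08:00, 10:30–11:45.
Eitan → UTC: 06:30–07:00, 07:30–07:45, 08:30–09:45, 12:15–13:00.
Oren ∩ Aarav: 06:15–07:30, 10:30–11:30.
Oren ∩ Aarav ∩ Eitan: 06:30–07:00.
Total common minutes: 30.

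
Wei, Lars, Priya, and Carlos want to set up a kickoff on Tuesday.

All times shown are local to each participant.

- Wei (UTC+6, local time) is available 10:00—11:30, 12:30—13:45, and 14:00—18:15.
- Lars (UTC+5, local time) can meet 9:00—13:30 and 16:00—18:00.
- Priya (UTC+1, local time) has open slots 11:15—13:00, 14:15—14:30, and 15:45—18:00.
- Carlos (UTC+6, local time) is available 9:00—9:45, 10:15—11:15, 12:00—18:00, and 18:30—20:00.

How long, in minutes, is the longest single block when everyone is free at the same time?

60 minutes

Wei → UTC: 04:00–05:30, 06:30–07:45, 08:00–12:15.
Lars → UTC: 04:00–08:30, 11:00–13:00.
Priya → UTC: 10:15–12:00, 13:15–13:30, 14:45–17:00.
Carlos → UTC: 03:00–03:45, 04:15–05:15, 06:00–12:00, 12:30–14:00.
Wei ∩ Lars: 04:00–05:30, 06:30–07:45, 08:00–08:30, 11:00–12:15.
Wei ∩ Lars ∩ Priya: 11:00–12:00.
Wei ∩ Lars ∩ Priya ∩ Carlos: 11:00–12:00.
Single common window of 60 minutes.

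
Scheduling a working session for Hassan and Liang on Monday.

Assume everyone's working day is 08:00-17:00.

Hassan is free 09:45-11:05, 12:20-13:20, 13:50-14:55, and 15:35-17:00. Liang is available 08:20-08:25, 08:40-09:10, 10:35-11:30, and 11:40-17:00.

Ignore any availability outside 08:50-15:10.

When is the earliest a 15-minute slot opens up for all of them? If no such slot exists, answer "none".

10:35

Hassan ∩ Liang: 10:35–11:05, 12:20–13:20, 13:50–14:55, 15:35–17:00.
Restricted to 08:50–15:10: 10:35–11:05, 12:20–13:20, 13:50–14:55.
Windows ≥ 15 min: 10:35–11:05, 12:20–13:20, 13:50–14:55.
Earliest such window starts at 10:35.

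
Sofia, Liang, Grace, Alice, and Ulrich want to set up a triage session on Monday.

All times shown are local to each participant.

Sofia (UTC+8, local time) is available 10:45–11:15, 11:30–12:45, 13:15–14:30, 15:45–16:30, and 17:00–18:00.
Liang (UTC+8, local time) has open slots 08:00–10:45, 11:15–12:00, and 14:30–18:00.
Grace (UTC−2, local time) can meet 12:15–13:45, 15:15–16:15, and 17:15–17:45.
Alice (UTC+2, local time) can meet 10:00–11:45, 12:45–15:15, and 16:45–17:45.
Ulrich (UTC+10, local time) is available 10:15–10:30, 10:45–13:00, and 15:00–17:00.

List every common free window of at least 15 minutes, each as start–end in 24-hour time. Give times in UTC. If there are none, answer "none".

Sofia → UTC: 02:45–03:15, 03:30–04:45, 05:15–06:30, 07:45–08:30, 09:00–10:00.
Liang → UTC: 00:00–02:45, 03:15–04:00, 06:30–10:00.
Grace → UTC: 14:15–15:45, 17:15–18:15, 19:15–19:45.
Alice → UTC: 08:00–09:45, 10:45–13:15, 14:45–15:45.
Ulrich → UTC: 00:15–00:30, 00:45–03:00, 05:00–07:00.
Sofia ∩ Liang: 03:30–04:00, 07:45–08:30, 09:00–10:00.
Sofia ∩ Liang ∩ Grace: (none).
Sofia ∩ Liang ∩ Grace ∩ Alice: (none).
Sofia ∩ Liang ∩ Grace ∩ Alice ∩ Ulrich: (none).
Windows ≥ 15 min: (none).

none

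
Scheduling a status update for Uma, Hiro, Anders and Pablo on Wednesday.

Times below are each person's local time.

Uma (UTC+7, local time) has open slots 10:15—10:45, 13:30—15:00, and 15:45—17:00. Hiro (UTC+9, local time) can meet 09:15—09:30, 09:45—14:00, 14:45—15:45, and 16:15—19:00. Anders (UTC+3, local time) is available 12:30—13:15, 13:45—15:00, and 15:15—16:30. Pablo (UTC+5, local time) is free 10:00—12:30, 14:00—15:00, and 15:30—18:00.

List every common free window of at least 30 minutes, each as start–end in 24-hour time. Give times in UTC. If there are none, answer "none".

Uma → UTC: 03:15–03:45, 06:30–08:00, 08:45–10:00.
Hiro → UTC: 00:15–00:30, 00:45–05:00, 05:45–06:45, 07:15–10:00.
Anders → UTC: 09:30–10:15, 10:45–12:00, 12:15–13:30.
Pablo → UTC: 05:00–07:30, 09:00–10:00, 10:30–13:00.
Uma ∩ Hiro: 03:15–03:45, 06:30–06:45, 07:15–08:00, 08:45–10:00.
Uma ∩ Hiro ∩ Anders: 09:30–10:00.
Uma ∩ Hiro ∩ Anders ∩ Pablo: 09:30–10:00.
Windows ≥ 30 min: 09:30–10:00.

09:30–10:00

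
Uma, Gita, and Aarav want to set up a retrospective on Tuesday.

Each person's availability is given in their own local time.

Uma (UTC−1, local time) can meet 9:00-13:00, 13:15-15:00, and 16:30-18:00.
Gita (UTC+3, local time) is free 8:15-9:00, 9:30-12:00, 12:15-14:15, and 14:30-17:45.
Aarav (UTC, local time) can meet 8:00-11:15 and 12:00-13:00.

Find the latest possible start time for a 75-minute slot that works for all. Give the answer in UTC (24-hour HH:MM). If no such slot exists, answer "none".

10:00

Uma → UTC: 10:00–14:00, 14:15–16:00, 17:30–19:00.
Gita → UTC: 05:15–06:00, 06:30–09:00, 09:15–11:15, 11:30–14:45.
Aarav → UTC: 08:00–11:15, 12:00–13:00.
Uma ∩ Gita: 10:00–11:15, 11:30–14:00, 14:15–14:45.
Uma ∩ Gita ∩ Aarav: 10:00–11:15, 12:00–13:00.
Windows ≥ 75 min: 10:00–11:15.
Latest start in the last window 10:00–11:15 is 11:15 − 75 min = 10:00.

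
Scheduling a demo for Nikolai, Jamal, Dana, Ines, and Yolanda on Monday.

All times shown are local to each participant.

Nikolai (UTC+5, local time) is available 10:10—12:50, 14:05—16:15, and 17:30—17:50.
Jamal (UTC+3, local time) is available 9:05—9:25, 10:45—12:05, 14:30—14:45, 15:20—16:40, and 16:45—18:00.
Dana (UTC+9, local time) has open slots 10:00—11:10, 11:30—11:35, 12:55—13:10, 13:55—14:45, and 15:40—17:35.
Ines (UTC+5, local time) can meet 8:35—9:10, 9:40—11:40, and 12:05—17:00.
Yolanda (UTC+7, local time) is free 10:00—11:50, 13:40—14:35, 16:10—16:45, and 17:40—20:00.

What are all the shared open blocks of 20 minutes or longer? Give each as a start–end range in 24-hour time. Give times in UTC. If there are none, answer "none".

none

Nikolai → UTC: 05:10–07:50, 09:05–11:15, 12:30–12:50.
Jamal → UTC: 06:05–06:25, 07:45–09:05, 11:30–11:45, 12:20–13:40, 13:45–15:00.
Dana → UTC: 01:00–02:10, 02:30–02:35, 03:55–04:10, 04:55–05:45, 06:40–08:35.
Ines → UTC: 03:35–04:10, 04:40–06:40, 07:05–12:00.
Yolanda → UTC: 03:00–04:50, 06:40–07:35, 09:10–09:45, 10:40–13:00.
Nikolai ∩ Jamal: 06:05–06:25, 07:45–07:50, 12:30–12:50.
Nikolai ∩ Jamal ∩ Dana: 07:45–07:50.
Nikolai ∩ Jamal ∩ Dana ∩ Ines: 07:45–07:50.
Nikolai ∩ Jamal ∩ Dana ∩ Ines ∩ Yolanda: (none).
Windows ≥ 20 min: (none).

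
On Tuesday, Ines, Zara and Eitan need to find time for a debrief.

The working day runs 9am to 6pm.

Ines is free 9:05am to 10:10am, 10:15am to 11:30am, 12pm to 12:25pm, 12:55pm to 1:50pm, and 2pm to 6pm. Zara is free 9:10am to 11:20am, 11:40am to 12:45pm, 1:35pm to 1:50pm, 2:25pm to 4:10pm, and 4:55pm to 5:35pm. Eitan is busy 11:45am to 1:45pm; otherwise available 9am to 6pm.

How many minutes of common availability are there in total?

275 minutes

Eitan free within 09:00–18:00: 09:00–11:45, 13:45–18:00.
Ines ∩ Zara: 09:10–10:10, 10:15–11:20, 12:00–12:25, 13:35–13:50, 14:25–16:10, 16:55–17:35.
Ines ∩ Zara ∩ Eitan: 09:10–10:10, 10:15–11:20, 13:45–13:50, 14:25–16:10, 16:55–17:35.
Total common minutes: 60 + 65 + 5 + 105 + 40 = 275.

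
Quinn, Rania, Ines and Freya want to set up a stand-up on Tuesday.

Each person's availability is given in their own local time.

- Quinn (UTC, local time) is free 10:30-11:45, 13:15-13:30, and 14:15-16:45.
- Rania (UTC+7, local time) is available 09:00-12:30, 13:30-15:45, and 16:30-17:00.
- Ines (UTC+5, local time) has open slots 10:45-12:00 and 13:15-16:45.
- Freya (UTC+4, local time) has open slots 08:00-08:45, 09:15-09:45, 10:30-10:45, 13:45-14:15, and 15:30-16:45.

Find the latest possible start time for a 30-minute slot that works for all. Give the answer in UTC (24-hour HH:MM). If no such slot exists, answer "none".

Quinn → UTC: 10:30–11:45, 13:15–13:30, 14:15–16:45.
Rania → UTC: 02:00–05:30, 06:30–08:45, 09:30–10:00.
Ines → UTC: 05:45–07:00, 08:15–11:45.
Freya → UTC: 04:00–04:45, 05:15–05:45, 06:30–06:45, 09:45–10:15, 11:30–12:45.
Quinn ∩ Rania: (none).
Quinn ∩ Rania ∩ Ines: (none).
Quinn ∩ Rania ∩ Ines ∩ Freya: (none).
Windows ≥ 30 min: (none).

none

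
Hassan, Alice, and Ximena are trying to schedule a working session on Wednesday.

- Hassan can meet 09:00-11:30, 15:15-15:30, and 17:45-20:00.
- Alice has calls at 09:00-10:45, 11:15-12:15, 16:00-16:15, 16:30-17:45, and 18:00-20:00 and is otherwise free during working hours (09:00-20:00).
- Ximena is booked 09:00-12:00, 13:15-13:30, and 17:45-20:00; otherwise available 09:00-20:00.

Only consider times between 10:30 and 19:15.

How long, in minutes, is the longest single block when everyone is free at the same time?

15 minutes

Alice free within 09:00–20:00: 10:45–11:15, 12:15–16:00, 16:15–16:30, 17:45–18:00.
Ximena free within 09:00–20:00: 12:00–13:15, 13:30–17:45.
Hassan ∩ Alice: 10:45–11:15, 15:15–15:30, 17:45–18:00.
Hassan ∩ Alice ∩ Ximena: 15:15–15:30.
Restricted to 10:30–19:15: 15:15–15:30.
Single common window of 15 minutes.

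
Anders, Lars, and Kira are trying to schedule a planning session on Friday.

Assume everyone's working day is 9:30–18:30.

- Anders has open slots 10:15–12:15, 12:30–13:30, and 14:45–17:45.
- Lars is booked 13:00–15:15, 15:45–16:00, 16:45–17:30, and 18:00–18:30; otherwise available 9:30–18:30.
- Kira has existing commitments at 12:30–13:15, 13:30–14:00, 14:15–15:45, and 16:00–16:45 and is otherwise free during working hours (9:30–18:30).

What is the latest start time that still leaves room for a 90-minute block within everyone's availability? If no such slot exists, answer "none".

10:45

Lars free within 09:30–18:30: 09:30–13:00, 15:15–15:45, 16:00–16:45, 17:30–18:00.
Kira free within 09:30–18:30: 09:30–12:30, 13:15–13:30, 14:00–14:15, 15:45–16:00, 16:45–18:30.
Anders ∩ Lars: 10:15–12:15, 12:30–13:00, 15:15–15:45, 16:00–16:45, 17:30–17:45.
Anders ∩ Lars ∩ Kira: 10:15–12:15, 17:30–17:45.
Windows ≥ 90 min: 10:15–12:15.
Latest start in the last window 10:15–12:15 is 12:15 − 90 min = 10:45.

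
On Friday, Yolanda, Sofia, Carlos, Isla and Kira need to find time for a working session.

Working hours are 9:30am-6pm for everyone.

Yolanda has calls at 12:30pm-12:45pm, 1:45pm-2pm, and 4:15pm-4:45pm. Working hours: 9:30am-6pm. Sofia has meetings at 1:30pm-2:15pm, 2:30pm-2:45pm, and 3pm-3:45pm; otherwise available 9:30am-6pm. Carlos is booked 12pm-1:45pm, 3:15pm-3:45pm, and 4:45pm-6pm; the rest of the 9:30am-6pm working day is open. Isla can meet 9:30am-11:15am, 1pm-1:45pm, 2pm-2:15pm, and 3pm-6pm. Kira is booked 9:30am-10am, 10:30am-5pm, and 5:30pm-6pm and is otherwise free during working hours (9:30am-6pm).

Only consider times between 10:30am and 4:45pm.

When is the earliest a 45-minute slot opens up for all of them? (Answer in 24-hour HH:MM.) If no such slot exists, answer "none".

none

Yolanda free within 09:30–18:00: 09:30–12:30, 12:45–13:45, 14:00–16:15, 16:45–18:00.
Sofia free within 09:30–18:00: 09:30–13:30, 14:15–14:30, 14:45–15:00, 15:45–18:00.
Carlos free within 09:30–18:00: 09:30–12:00, 13:45–15:15, 15:45–16:45.
Kira free within 09:30–18:00: 10:00–10:30, 17:00–17:30.
Yolanda ∩ Sofia: 09:30–12:30, 12:45–13:30, 14:15–14:30, 14:45–15:00, 15:45–16:15, 16:45–18:00.
Yolanda ∩ Sofia ∩ Carlos: 09:30–12:00, 14:15–14:30, 14:45–15:00, 15:45–16:15.
Yolanda ∩ Sofia ∩ Carlos ∩ Isla: 09:30–11:15, 15:45–16:15.
Yolanda ∩ Sofia ∩ Carlos ∩ Isla ∩ Kira: 10:00–10:30.
Restricted to 10:30–16:45: (none).
Windows ≥ 45 min: (none).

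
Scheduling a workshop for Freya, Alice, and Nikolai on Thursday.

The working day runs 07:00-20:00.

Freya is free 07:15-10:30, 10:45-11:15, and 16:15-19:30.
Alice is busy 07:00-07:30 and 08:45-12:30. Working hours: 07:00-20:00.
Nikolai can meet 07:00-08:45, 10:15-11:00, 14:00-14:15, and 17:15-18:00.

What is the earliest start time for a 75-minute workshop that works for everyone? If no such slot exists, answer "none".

Alice free within 07:00–20:00: 07:30–08:45, 12:30–20:00.
Freya ∩ Alice: 07:30–08:45, 16:15–19:30.
Freya ∩ Alice ∩ Nikolai: 07:30–08:45, 17:15–18:00.
Windows ≥ 75 min: 07:30–08:45.
Earliest such window starts at 07:30.

07:30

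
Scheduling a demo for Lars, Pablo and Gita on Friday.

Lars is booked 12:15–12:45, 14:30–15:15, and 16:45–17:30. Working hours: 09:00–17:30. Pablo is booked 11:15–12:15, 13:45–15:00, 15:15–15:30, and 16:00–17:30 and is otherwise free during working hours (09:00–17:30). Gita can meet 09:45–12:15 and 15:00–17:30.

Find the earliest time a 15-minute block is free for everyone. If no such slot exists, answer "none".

Lars free within 09:00–17:30: 09:00–12:15, 12:45–14:30, 15:15–16:45.
Pablo free within 09:00–17:30: 09:00–11:15, 12:15–13:45, 15:00–15:15, 15:30–16:00.
Lars ∩ Pablo: 09:00–11:15, 12:45–13:45, 15:30–16:00.
Lars ∩ Pablo ∩ Gita: 09:45–11:15, 15:30–16:00.
Windows ≥ 15 min: 09:45–11:15, 15:30–16:00.
Earliest such window starts at 09:45.

09:45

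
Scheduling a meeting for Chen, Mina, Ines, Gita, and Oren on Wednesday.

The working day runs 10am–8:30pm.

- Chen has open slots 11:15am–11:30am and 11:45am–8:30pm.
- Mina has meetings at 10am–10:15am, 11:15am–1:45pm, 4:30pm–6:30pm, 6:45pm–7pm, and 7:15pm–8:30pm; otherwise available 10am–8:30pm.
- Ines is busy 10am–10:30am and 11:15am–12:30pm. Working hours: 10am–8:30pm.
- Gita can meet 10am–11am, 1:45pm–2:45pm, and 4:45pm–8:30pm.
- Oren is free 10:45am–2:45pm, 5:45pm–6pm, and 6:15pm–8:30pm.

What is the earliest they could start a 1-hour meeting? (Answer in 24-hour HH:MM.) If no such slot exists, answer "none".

13:45

Mina free within 10:00–20:30: 10:15–11:15, 13:45–16:30, 18:30–18:45, 19:00–19:15.
Ines free within 10:00–20:30: 10:30–11:15, 12:30–20:30.
Chen ∩ Mina: 13:45–16:30, 18:30–18:45, 19:00–19:15.
Chen ∩ Mina ∩ Ines: 13:45–16:30, 18:30–18:45, 19:00–19:15.
Chen ∩ Mina ∩ Ines ∩ Gita: 13:45–14:45, 18:30–18:45, 19:00–19:15.
Chen ∩ Mina ∩ Ines ∩ Gita ∩ Oren: 13:45–14:45, 18:30–18:45, 19:00–19:15.
Windows ≥ 60 min: 13:45–14:45.
Earliest such window starts at 13:45.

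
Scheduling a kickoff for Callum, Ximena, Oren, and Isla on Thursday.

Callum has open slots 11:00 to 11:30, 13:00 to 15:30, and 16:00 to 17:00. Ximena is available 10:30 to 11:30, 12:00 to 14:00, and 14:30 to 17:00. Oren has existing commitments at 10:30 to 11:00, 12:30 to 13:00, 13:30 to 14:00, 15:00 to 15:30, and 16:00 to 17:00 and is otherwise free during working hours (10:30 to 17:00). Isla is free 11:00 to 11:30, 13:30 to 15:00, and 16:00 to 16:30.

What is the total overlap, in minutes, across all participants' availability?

60 minutes

Oren free within 10:30–17:00: 11:00–12:30, 13:00–13:30, 14:00–15:00, 15:30–16:00.
Callum ∩ Ximena: 11:00–11:30, 13:00–14:00, 14:30–15:30, 16:00–17:00.
Callum ∩ Ximena ∩ Oren: 11:00–11:30, 13:00–13:30, 14:30–15:00.
Callum ∩ Ximena ∩ Oren ∩ Isla: 11:00–11:30, 14:30–15:00.
Total common minutes: 30 + 30 = 60.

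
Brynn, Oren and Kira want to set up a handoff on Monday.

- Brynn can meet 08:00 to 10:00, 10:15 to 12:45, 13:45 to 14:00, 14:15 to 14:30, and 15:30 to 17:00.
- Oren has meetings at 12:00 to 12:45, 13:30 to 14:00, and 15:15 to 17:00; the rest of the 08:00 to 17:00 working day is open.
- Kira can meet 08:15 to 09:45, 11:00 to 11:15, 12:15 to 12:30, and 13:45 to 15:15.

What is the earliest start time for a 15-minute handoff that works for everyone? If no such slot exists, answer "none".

08:15

Oren free within 08:00–17:00: 08:00–12:00, 12:45–13:30, 14:00–15:15.
Brynn ∩ Oren: 08:00–10:00, 10:15–12:00, 14:15–14:30.
Brynn ∩ Oren ∩ Kira: 08:15–09:45, 11:00–11:15, 14:15–14:30.
Windows ≥ 15 min: 08:15–09:45, 11:00–11:15, 14:15–14:30.
Earliest such window starts at 08:15.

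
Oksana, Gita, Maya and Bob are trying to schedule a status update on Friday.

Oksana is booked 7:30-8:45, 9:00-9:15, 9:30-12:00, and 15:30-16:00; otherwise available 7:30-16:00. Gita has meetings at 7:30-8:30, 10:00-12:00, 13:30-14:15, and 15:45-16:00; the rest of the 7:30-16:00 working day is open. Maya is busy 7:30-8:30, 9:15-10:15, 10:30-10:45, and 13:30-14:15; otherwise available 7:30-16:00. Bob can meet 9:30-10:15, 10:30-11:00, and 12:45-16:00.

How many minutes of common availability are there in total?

Oksana free within 07:30–16:00: 08:45–09:00, 09:15–09:30, 12:00–15:30.
Gita free within 07:30–16:00: 08:30–10:00, 12:00–13:30, 14:15–15:45.
Maya free within 07:30–16:00: 08:30–09:15, 10:15–10:30, 10:45–13:30, 14:15–16:00.
Oksana ∩ Gita: 08:45–09:00, 09:15–09:30, 12:00–13:30, 14:15–15:30.
Oksana ∩ Gita ∩ Maya: 08:45–09:00, 12:00–13:30, 14:15–15:30.
Oksana ∩ Gita ∩ Maya ∩ Bob: 12:45–13:30, 14:15–15:30.
Total common minutes: 45 + 75 = 120.

120 minutes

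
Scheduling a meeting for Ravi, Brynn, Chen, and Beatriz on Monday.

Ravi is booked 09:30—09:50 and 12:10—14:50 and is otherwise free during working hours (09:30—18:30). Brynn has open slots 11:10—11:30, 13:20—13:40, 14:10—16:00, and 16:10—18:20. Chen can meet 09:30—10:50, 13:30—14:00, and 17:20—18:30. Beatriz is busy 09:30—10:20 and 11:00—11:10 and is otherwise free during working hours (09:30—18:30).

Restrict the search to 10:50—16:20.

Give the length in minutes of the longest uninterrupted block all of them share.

Ravi free within 09:30–18:30: 09:50–12:10, 14:50–18:30.
Beatriz free within 09:30–18:30: 10:20–11:00, 11:10–18:30.
Ravi ∩ Brynn: 11:10–11:30, 14:50–16:00, 16:10–18:20.
Ravi ∩ Brynn ∩ Chen: 17:20–18:20.
Ravi ∩ Brynn ∩ Chen ∩ Beatriz: 17:20–18:20.
Restricted to 10:50–16:20: (none).
No common window.

0 minutes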